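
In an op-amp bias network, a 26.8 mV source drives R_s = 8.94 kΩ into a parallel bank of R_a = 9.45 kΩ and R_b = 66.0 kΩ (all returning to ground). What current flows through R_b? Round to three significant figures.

Equivalent of the parallel group: R_p = 8.266 kΩ.
V_A by voltage divider: V_A = 26.8 × 8.266/(8.94 + 8.266) = 12.88 mV.
I(R_b) = V_A / R_b = 12.88/66.0 = 0.1951 µA.
(Equivalently: I_total = 1.558 µA, then current-divider fraction G_k/ΣG = 0.1252.)

I ≈ 0.195 µA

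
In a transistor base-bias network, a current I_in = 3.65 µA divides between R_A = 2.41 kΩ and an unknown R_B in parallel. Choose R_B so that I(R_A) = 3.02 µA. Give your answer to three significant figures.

In a two-way split, I_A/I_in = R_B/(R_A + R_B).
With f = 0.8274, R_B = R_A · f/(1−f) = 2.41 × 4.794 = 11.55 kΩ.

R_B ≈ 11.6 kΩ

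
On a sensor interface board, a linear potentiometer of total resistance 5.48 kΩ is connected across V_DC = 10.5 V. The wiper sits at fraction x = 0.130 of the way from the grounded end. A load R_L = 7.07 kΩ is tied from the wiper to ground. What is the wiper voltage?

V_out ≈ 1.25 V

The pot divides into 4.768 kΩ above the wiper and 0.7124 kΩ below.
Lower segment in parallel with the load: 0.7124 ‖ 7.07 = 0.6472 kΩ.
Loaded-divider output: V_out = 10.5 × 0.1195 = 1.255 V.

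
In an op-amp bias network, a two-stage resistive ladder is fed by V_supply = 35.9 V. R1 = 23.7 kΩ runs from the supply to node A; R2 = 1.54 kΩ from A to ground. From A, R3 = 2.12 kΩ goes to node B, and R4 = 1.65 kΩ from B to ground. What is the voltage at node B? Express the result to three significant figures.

Node A sees R2 in parallel with the series input of stage 2, R3 + R4 = 3.770 kΩ.
Effective lower resistance at A: R2 ‖ 3.770 = 1.093 kΩ.
V_A = 35.9 × 1.093/(23.7 + 1.093) = 1.583 V.
Then the unloaded second divider: V_B = V_A × R4/(R3+R4) = 1.583 × 0.4377 = 0.6929 V.

V_B ≈ 0.693 V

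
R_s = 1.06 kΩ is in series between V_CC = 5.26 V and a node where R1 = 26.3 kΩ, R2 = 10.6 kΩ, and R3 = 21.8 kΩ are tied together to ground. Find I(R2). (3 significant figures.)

Equivalent of the parallel group: R_p = 5.611 kΩ.
V_A by voltage divider: V_A = 5.26 × 5.611/(1.06 + 5.611) = 4.424 V.
I(R2) = V_A / R2 = 4.424/10.6 = 0.4174 mA.
(Equivalently: I_total = 0.7885 mA, then current-divider fraction G_k/ΣG = 0.5293.)

I ≈ 0.417 mA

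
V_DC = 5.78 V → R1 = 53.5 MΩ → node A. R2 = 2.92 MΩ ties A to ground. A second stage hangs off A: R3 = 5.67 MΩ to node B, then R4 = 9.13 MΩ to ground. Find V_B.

Node A sees R2 in parallel with the series input of stage 2, R3 + R4 = 14.80 MΩ.
Effective lower resistance at A: R2 ‖ 14.80 = 2.439 MΩ.
First divider: V_A = V_DC · 2.439/(53.5 + 2.439) = 0.2520 V.
Then the unloaded second divider: V_B = V_A × R4/(R3+R4) = 0.2520 × 0.6169 = 0.1555 V.

V_B ≈ 0.155 V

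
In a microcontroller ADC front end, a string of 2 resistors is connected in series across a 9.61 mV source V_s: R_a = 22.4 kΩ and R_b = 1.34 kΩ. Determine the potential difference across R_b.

Series total: ΣR = 22.4 + 1.34 = 23.74 kΩ.
V = V_s · R/ΣR = 9.61 × 0.05644 = 0.5424 mV.

V ≈ 0.542 mV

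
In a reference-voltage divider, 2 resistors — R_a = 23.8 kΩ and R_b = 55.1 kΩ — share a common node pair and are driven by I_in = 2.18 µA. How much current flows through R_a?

Two-branch current divider: I_k = I_in · R_other/(R_1 + R_2).
I(R_a) = 2.18 × 55.1/(23.8 + 55.1) = 2.18 × 0.6984 = 1.522 µA.

I ≈ 1.52 µA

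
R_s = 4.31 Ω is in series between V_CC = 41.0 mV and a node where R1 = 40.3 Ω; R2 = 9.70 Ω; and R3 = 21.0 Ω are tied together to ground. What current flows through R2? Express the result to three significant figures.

Parallel bank: R_p = 1/(1/40.3 + 1/9.70 + 1/21.0) = 5.697 Ω.
Node voltage V_A = V_CC · R_p/(R_s + R_p) = 41.0 × 0.5693 = 23.34 mV.
I(R2) = V_A / R2 = 23.34/9.70 = 2.406 mA.

I ≈ 2.41 mA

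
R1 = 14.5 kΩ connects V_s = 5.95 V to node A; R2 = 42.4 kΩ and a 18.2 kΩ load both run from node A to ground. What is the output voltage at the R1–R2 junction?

V_out ≈ 2.78 V

R2 ‖ R_L = (42.4 × 18.2)/(42.4 + 18.2) = 12.73 kΩ.
Then V_out = V_s · R2'/(R1 + R2') = 5.95 × 12.73/27.23 = 2.782 V.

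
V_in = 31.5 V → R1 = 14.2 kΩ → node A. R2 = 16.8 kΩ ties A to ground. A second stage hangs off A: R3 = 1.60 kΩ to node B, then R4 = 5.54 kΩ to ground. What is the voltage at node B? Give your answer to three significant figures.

Looking into the second stage from A: R3 + R4 = 7.140 kΩ appears in parallel with R2.
Effective lower resistance at A: R2 ‖ 7.140 = 5.011 kΩ.
So V_A = 31.5 × 0.2608 = 8.216 V.
V_B = V_A × 0.7759 = 6.375 V.

V_B ≈ 6.37 V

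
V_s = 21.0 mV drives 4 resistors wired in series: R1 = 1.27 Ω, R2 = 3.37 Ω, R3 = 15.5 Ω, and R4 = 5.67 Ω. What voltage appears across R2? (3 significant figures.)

Total series resistance ΣR = 1.27 + 3.37 + 15.5 + 5.67 = 25.81 Ω.
Voltage divider: V = V_s · (3.370 / 25.81) = 21.0 × 0.1306 = 2.742 mV.

V ≈ 2.74 mV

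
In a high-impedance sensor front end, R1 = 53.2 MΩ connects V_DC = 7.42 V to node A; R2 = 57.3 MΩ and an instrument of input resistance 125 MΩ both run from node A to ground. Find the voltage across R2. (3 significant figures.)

V_out ≈ 3.15 V

R2 ‖ R_L = (57.3 × 125)/(57.3 + 125) = 39.29 MΩ.
Now apply the divider: V_out = 7.42 × 0.4248 = 3.152 V.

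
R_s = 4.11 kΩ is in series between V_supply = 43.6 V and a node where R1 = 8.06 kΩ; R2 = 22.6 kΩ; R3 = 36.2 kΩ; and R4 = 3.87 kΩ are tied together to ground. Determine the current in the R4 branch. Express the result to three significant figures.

I ≈ 3.93 mA

Parallel bank: R_p = 1/(1/8.06 + 1/22.6 + 1/36.2 + 1/3.87) = 2.201 kΩ.
V_A = 43.6 × 2.201/6.311 = 15.21 V.
I(R4) = V_A / R4 = 15.21/3.87 = 3.929 mA.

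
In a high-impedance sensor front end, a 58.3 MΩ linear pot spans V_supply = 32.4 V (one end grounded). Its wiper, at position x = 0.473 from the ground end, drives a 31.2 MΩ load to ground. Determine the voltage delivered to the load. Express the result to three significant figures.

The pot divides into 30.72 MΩ above the wiper and 27.58 MΩ below.
R_L loads the lower segment: effective lower R = 14.64 MΩ.
V_out = 32.4 × 14.64/(30.72 + 14.64) = 10.46 V.
(Unloaded: V_out = x·V_supply = 15.3 V.)

V_out ≈ 10.5 V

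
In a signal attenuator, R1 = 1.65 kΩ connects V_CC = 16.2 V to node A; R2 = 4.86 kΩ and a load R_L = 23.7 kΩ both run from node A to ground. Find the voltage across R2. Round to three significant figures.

V_out ≈ 11.5 V

First combine the lower leg with the load: R2 ‖ R_L = 4.033 kΩ.
Now apply the divider: V_out = 16.2 × 0.7097 = 11.50 V.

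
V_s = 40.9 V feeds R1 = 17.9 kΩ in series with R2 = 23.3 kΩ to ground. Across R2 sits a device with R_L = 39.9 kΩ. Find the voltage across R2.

V_out ≈ 18.4 V

R2 ‖ R_L = (23.3 × 39.9)/(23.3 + 39.9) = 14.71 kΩ.
Now apply the divider: V_out = 40.9 × 0.4511 = 18.45 V.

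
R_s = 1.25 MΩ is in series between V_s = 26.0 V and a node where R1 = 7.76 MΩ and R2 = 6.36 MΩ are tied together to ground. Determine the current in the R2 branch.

I ≈ 3.01 µA

Equivalent of the parallel group: R_p = 3.495 MΩ.
V_A = 26.0 × 3.495/4.745 = 19.15 V.
I(R2) = V_A / R2 = 19.15/6.36 = 3.011 µA.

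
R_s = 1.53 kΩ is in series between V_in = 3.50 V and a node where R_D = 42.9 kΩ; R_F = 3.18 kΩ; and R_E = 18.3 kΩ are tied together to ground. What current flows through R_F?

I ≈ 0.688 mA

Equivalent of the parallel group: R_p = 2.548 kΩ.
V_A by voltage divider: V_A = 3.50 × 2.548/(1.53 + 2.548) = 2.187 V.
I(R_F) = V_A / R_F = 2.187/3.18 = 0.6877 mA.
(Equivalently: I_total = 0.8582 mA, then current-divider fraction G_k/ΣG = 0.8013.)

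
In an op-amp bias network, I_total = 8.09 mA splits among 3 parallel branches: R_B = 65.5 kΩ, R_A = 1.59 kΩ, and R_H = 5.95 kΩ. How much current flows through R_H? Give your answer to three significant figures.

Conductances: ΣG = 1/65.5 + 1/1.59 + 1/5.95 = 0.8123 (1/kΩ).
Current divider: I(R_H) = I_total · G_k/ΣG = 8.09 × (0.1681/0.8123) = 8.09 × 0.2069 = 1.674 mA.

I ≈ 1.67 mA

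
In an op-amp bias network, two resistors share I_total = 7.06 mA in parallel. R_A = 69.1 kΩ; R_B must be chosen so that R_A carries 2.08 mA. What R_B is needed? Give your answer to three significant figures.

The fraction through R_A equals R_B/(R_A+R_B).
2.08/7.06 = R_B/(R_A + R_B) → R_B = R_A · (0.2946)/(1 − 0.2946) = 69.1 × 0.4177 = 28.86 kΩ.

R_B ≈ 28.9 kΩ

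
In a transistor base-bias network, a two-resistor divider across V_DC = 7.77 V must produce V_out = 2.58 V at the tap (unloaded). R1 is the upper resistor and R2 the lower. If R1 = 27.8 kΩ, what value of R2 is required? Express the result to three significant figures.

R2 ≈ 13.8 kΩ

Required fraction k = V_out/V_DC = 0.3320.
R2 = R1 · 0.3320/(1 − 0.3320) = 13.82 kΩ.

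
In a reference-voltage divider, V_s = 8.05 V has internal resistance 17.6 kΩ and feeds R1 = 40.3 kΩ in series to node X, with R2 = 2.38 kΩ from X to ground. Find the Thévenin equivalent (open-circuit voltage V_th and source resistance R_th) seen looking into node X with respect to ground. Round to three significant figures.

V_th ≈ 0.318 V, R_th ≈ 2.29 kΩ

R1' = 17.6 + 40.3 = 57.90 kΩ (source resistance + R1).
With X open, the divider is unloaded: V_th = 8.05 × 2.38/60.28 = 0.3178 V.
Looking into X with the source shorted: R_th = R1'·R2/(R1'+R2) = 57.90 × 2.38/60.28 = 2.286 kΩ.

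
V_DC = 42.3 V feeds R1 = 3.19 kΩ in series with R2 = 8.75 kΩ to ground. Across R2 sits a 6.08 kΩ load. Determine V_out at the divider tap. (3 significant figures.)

V_out ≈ 22.4 V

First combine the lower leg with the load: R2 ‖ R_L = 3.587 kΩ.
Now apply the divider: V_out = 42.3 × 0.5293 = 22.39 V.
(Unloaded it would be 31.0 V; the load pulls it down.)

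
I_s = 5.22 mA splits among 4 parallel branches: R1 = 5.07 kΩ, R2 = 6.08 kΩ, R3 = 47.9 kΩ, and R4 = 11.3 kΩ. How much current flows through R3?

I ≈ 0.231 mA

ΣG = 1/5.07 + 1/6.08 + 1/47.9 + 1/11.3 = 0.4711.
R3 takes the fraction G_k/ΣG = 0.02088/0.4711 = 0.04432, so I = 5.22 × 0.04432 = 0.2313 mA.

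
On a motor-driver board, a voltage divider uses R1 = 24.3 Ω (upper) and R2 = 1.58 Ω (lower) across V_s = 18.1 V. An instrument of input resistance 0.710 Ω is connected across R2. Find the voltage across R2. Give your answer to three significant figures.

V_out ≈ 0.358 V

First combine the lower leg with the load: R2 ‖ R_L = 0.4899 Ω.
Voltage divider with the loaded lower leg: V_out = 18.1 × 0.4899/(24.3 + 0.4899) = 18.1 × 0.01976 = 0.3577 V.
(Unloaded it would be 1.11 V; the load pulls it down.)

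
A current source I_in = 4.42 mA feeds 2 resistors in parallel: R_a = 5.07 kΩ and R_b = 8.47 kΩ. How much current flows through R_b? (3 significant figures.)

Two-branch current divider: I_k = I_in · R_other/(R_1 + R_2).
So I = 4.42 × 5.07/13.54 = 1.655 mA.

I ≈ 1.66 mA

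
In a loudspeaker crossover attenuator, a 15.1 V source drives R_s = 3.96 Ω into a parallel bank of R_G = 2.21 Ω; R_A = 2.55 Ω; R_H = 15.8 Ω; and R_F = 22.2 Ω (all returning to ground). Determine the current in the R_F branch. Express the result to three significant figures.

I ≈ 0.142 A

Combine the parallel branches: R_p = (1/2.21 + 1/2.55 + 1/15.8 + 1/22.2)⁻¹ = 1.049 Ω.
Node voltage V_A = V_CC · R_p/(R_s + R_p) = 15.1 × 0.2095 = 3.163 V.
I(R_F) = V_A / R_F = 3.163/22.2 = 0.1425 A.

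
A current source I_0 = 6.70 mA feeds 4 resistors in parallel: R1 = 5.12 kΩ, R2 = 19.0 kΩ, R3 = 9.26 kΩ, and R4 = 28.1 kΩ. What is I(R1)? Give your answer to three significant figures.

I ≈ 3.34 mA

Conductances: ΣG = 1/5.12 + 1/19.0 + 1/9.26 + 1/28.1 = 0.3915 (1/kΩ).
By the current-divider rule, I = I_0 · G_k/ΣG = 6.70 × 0.4989 = 3.342 mA.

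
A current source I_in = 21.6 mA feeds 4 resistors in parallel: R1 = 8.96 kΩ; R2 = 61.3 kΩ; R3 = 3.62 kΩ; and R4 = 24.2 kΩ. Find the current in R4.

I ≈ 2.00 mA

Total conductance ΣG = 1/8.96 + 1/61.3 + 1/3.62 + 1/24.2 = 0.4455 (units of 1/kΩ).
R4 takes the fraction G_k/ΣG = 0.04132/0.4455 = 0.09276, so I = 21.6 × 0.09276 = 2.004 mA.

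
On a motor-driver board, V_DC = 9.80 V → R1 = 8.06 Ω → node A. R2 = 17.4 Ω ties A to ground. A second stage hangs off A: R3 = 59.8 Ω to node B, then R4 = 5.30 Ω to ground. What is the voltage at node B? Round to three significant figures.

V_B ≈ 0.503 V

Looking into the second stage from A: R3 + R4 = 65.10 Ω appears in parallel with R2.
Effective lower resistance at A: R2 ‖ 65.10 = 13.73 Ω.
So V_A = 9.80 × 0.6301 = 6.175 V.
Then the unloaded second divider: V_B = V_A × R4/(R3+R4) = 6.175 × 0.08141 = 0.5027 V.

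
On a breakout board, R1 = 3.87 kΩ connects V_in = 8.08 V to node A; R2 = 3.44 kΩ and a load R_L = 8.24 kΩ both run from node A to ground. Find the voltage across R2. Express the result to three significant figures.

The load sits in parallel with R2, giving an effective lower resistance R2' = R2·R_L/(R2+R_L) = 2.427 kΩ.
Now apply the divider: V_out = 8.08 × 0.3854 = 3.114 V.
(Unloaded it would be 3.80 V; the load pulls it down.)

V_out ≈ 3.11 V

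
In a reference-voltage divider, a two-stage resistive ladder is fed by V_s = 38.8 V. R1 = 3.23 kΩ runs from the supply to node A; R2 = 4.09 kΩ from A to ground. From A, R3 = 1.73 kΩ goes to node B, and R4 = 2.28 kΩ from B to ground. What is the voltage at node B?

Looking into the second stage from A: R3 + R4 = 4.010 kΩ appears in parallel with R2.
Effective lower resistance at A: R2 ‖ 4.010 = 2.025 kΩ.
First divider: V_A = V_s · 2.025/(3.23 + 2.025) = 14.95 V.
Then the unloaded second divider: V_B = V_A × R4/(R3+R4) = 14.95 × 0.5686 = 8.501 V.

V_B ≈ 8.50 V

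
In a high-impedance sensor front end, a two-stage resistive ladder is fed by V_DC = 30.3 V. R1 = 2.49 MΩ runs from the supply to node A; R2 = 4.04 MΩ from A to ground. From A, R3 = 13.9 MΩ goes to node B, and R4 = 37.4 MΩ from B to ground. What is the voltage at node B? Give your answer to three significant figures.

V_B ≈ 13.3 V

Node A sees R2 in parallel with the series input of stage 2, R3 + R4 = 51.30 MΩ.
R2 ‖ (R3+R4) = 3.745 MΩ.
V_A = 30.3 × 3.745/(2.49 + 3.745) = 18.20 V.
V_B = V_A × 0.7290 = 13.27 V.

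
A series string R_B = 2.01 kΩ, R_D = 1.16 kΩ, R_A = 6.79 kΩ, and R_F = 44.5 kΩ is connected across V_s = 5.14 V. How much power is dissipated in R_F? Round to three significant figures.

P ≈ 0.396 mW

The common current is I = 5.14/54.46 = 0.09438 mA.
P(R_F) = I²·R_F = (0.09438)² × 44.5 = 0.3964 mW.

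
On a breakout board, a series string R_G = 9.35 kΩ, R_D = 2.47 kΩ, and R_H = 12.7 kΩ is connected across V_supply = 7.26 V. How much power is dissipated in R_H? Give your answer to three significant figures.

Series current I = V_supply/ΣR = 7.26/24.52 = 0.2961 mA.
P(R_H) = I²·R_H = (0.2961)² × 12.7 = 1.113 mW.

P ≈ 1.11 mW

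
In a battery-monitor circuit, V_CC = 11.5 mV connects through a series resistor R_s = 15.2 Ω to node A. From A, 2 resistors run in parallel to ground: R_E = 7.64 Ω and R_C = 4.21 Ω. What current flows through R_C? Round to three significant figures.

Parallel bank: R_p = 1/(1/7.64 + 1/4.21) = 2.714 Ω.
V_A by voltage divider: V_A = 11.5 × 2.714/(15.2 + 2.714) = 1.742 mV.
Branch current I = V_A/R_C = 1.742/4.21 = 0.4139 mA.
(Equivalently: I_total = 0.6419 mA, then current-divider fraction G_k/ΣG = 0.6447.)

I ≈ 0.414 mA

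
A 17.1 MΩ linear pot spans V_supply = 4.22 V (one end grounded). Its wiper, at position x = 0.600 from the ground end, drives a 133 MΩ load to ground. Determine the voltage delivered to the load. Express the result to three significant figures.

The pot divides into 6.840 MΩ above the wiper and 10.26 MΩ below.
R_L loads the lower segment: effective lower R = 9.525 MΩ.
Loaded-divider output: V_out = 4.22 × 0.5820 = 2.456 V.
(Unloaded: V_out = x·V_supply = 2.53 V.)

V_out ≈ 2.46 V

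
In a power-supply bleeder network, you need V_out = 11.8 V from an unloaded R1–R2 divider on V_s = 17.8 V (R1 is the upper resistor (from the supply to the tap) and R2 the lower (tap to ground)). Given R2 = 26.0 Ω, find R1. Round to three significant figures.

R1 ≈ 13.2 Ω

Required fraction k = V_out/V_s = 0.6629.
So R1 = R2 · (V_s/V_out − 1) = 26.0 × (17.8/11.8 − 1) = 26.0 × 0.5085 = 13.22 Ω.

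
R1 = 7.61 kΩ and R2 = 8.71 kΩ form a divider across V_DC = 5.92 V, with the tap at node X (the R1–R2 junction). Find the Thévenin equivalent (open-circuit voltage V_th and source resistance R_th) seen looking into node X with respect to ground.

With X open, the divider is unloaded: V_th = 5.92 × 8.71/16.32 = 3.160 V.
Looking into X with the source shorted: R_th = R1·R2/(R1+R2) = 7.610 × 8.71/16.32 = 4.061 kΩ.

V_th ≈ 3.16 V, R_th ≈ 4.06 kΩ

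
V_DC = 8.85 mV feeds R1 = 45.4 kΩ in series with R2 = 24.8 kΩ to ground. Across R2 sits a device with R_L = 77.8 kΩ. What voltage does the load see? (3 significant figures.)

V_out ≈ 2.59 mV

R2 ‖ R_L = (24.8 × 77.8)/(24.8 + 77.8) = 18.81 kΩ.
Now apply the divider: V_out = 8.85 × 0.2929 = 2.592 mV.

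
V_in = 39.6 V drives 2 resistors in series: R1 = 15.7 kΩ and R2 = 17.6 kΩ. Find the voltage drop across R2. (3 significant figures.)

V ≈ 20.9 V

Total series resistance ΣR = 15.7 + 17.6 = 33.30 kΩ.
Voltage divider: V = V_in · (17.60 / 33.30) = 39.6 × 0.5285 = 20.93 V.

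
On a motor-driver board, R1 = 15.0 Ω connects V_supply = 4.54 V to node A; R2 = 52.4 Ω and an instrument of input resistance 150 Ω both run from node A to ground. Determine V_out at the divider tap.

V_out ≈ 3.27 V

R2 ‖ R_L = (52.4 × 150)/(52.4 + 150) = 38.83 Ω.
Then V_out = V_supply · R2'/(R1 + R2') = 4.54 × 38.83/53.83 = 3.275 V.
(Unloaded it would be 3.53 V; the load pulls it down.)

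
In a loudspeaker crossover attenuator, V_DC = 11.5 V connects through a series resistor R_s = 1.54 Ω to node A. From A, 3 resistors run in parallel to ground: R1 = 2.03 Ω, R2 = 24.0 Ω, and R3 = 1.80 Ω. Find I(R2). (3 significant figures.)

Combine the parallel branches: R_p = (1/2.03 + 1/24.0 + 1/1.80)⁻¹ = 0.9176 Ω.
V_A = 11.5 × 0.9176/2.458 = 4.294 V.
I(R2) = V_A / R2 = 4.294/24.0 = 0.1789 A.

I ≈ 0.179 A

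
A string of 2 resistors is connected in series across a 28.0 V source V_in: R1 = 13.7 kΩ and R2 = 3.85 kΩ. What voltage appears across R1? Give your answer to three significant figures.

Total series resistance ΣR = 13.7 + 3.85 = 17.55 kΩ.
Voltage divider: V = V_in · (13.70 / 17.55) = 28.0 × 0.7806 = 21.86 V.

V ≈ 21.9 V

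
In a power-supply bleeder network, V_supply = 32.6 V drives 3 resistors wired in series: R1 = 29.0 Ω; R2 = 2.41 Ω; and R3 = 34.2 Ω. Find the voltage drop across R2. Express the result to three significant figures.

V ≈ 1.20 V

ΣR = 29.0 + 2.41 + 34.2 = 65.61 Ω.
By the voltage-divider rule, V = 32.6 × 2.410/65.61 = 1.197 V.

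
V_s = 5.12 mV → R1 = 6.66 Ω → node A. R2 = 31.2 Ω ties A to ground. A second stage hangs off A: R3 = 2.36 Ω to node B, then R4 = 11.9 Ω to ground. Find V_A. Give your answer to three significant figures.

V_A ≈ 3.05 mV

Looking into the second stage from A: R3 + R4 = 14.26 Ω appears in parallel with R2.
R2 ‖ (R3+R4) = 9.787 Ω.
V_A = 5.12 × 9.787/(6.66 + 9.787) = 3.047 mV.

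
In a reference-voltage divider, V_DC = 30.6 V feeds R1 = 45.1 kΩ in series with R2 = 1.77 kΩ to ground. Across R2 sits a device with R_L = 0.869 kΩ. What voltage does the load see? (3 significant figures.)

R2 ‖ R_L = (1.77 × 0.869)/(1.77 + 0.869) = 0.5828 kΩ.
Now apply the divider: V_out = 30.6 × 0.01276 = 0.3904 V.

V_out ≈ 0.390 V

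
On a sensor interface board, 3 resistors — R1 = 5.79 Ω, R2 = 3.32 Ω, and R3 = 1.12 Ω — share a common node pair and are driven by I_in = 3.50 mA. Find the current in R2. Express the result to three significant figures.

I ≈ 0.771 mA

ΣG = 1/5.79 + 1/3.32 + 1/1.12 = 1.367.
R2 takes the fraction G_k/ΣG = 0.3012/1.367 = 0.2204, so I = 3.50 × 0.2204 = 0.7713 mA.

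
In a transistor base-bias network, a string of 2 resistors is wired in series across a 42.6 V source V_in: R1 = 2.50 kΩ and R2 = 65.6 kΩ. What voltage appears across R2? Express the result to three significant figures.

V ≈ 41.0 V

Total series resistance ΣR = 2.50 + 65.6 = 68.10 kΩ.
Voltage divider: V = V_in · (65.60 / 68.10) = 42.6 × 0.9633 = 41.04 V.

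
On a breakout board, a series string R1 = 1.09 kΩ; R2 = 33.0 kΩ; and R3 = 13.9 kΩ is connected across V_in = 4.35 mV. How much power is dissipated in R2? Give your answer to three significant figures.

Series current I = V_in/ΣR = 4.35/47.99 = 0.09064 µA.
V(R2) = I·R = 2.991 mV; P = V·I = 2.991 × 0.09064 = 0.2711 nW.

P ≈ 0.271 nW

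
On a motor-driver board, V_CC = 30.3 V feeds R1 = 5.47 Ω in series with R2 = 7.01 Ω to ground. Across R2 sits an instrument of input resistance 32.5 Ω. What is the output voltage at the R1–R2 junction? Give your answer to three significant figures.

V_out ≈ 15.5 V

The load sits in parallel with R2, giving an effective lower resistance R2' = R2·R_L/(R2+R_L) = 5.766 Ω.
Now apply the divider: V_out = 30.3 × 0.5132 = 15.55 V.
(Unloaded it would be 17.0 V; the load pulls it down.)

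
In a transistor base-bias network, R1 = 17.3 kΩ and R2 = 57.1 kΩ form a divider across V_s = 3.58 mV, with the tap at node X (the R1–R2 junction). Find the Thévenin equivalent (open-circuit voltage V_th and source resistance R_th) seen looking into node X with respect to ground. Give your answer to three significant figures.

V_th ≈ 2.75 mV, R_th ≈ 13.3 kΩ

V_th is the unloaded tap voltage: V_s · R2/(R1+R2) = 3.58 × 0.7675 = 2.748 mV.
With V_s suppressed (replaced by a short), R_th = R1 ‖ R2 = (17.30 × 57.1)/(17.30 + 57.1) = 13.28 kΩ.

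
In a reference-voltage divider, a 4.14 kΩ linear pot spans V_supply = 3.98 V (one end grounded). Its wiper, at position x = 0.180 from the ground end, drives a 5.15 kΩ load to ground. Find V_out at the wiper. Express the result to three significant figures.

Split the track: R_lower = x·R_p = 0.7452 kΩ, R_upper = (1−x)·R_p = 3.395 kΩ.
Lower segment in parallel with the load: 0.7452 ‖ 5.15 = 0.6510 kΩ.
V_out = 3.98 × 0.6510/(3.395 + 0.6510) = 0.6404 V.
(Unloaded: V_out = x·V_supply = 0.716 V.)

V_out ≈ 0.640 V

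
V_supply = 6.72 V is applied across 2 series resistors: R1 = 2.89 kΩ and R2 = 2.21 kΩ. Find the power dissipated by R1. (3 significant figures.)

Series current I = V_supply/ΣR = 6.72/5.100 = 1.318 mA.
P(R1) = I²·R1 = (1.318)² × 2.89 = 5.018 mW.

P ≈ 5.02 mW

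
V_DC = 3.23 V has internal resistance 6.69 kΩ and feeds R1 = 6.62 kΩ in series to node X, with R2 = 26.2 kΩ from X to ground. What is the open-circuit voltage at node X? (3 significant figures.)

V_th ≈ 2.14 V

R1' = 6.69 + 6.62 = 13.31 kΩ (source resistance + R1).
Open-circuit (no load on X): V_th = V_DC · R2/(R1' + R2) = 3.23 × 26.2/(13.31 + 26.2) = 2.142 V.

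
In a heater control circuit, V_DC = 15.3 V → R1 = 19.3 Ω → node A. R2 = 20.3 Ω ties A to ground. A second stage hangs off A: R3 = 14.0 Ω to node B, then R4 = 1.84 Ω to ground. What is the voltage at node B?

Looking into the second stage from A: R3 + R4 = 15.84 Ω appears in parallel with R2.
Effective lower resistance at A: R2 ‖ 15.84 = 8.897 Ω.
V_A = 15.3 × 8.897/(19.3 + 8.897) = 4.828 V.
V_B = V_A × 0.1162 = 0.5608 V.

V_B ≈ 0.561 V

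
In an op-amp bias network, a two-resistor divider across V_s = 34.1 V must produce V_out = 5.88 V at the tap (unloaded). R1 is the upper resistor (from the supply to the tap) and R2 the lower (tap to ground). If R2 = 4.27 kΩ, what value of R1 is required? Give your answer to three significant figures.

R1 ≈ 20.5 kΩ

Required fraction k = V_out/V_s = 0.1724.
So R1 = R2 · (V_s/V_out − 1) = 4.27 × (34.1/5.88 − 1) = 4.27 × 4.799 = 20.49 kΩ.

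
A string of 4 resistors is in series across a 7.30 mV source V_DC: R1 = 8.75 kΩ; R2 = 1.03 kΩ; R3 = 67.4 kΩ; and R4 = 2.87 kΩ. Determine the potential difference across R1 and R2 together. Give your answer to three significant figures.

Total series resistance ΣR = 8.75 + 1.03 + 67.4 + 2.87 = 80.05 kΩ.
R_{R1..R2} = 8.75 + 1.03 = 9.780 kΩ.
V = V_DC · R/ΣR = 7.30 × 0.1222 = 0.8919 mV.

V ≈ 0.892 mV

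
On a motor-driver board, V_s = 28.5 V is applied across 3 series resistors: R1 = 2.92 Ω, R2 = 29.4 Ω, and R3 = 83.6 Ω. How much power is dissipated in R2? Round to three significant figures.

ΣR = 115.9 Ω → I = 28.5/115.9 = 0.2459 A.
V(R2) = I·R = 7.228 V; P = V·I = 7.228 × 0.2459 = 1.777 W.

P ≈ 1.78 W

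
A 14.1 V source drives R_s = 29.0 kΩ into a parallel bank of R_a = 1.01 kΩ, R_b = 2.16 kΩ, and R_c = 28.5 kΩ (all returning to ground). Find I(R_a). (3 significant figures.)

Equivalent of the parallel group: R_p = 0.6720 kΩ.
V_A = 14.1 × 0.6720/29.67 = 0.3193 V.
I(R_a) = V_A / R_a = 0.3193/1.01 = 0.3162 mA.

I ≈ 0.316 mA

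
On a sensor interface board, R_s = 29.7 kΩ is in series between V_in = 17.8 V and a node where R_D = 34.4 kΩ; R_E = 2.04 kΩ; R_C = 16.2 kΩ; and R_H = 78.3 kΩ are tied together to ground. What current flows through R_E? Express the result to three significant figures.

Parallel bank: R_p = 1/(1/34.4 + 1/2.04 + 1/16.2 + 1/78.3) = 1.684 kΩ.
Node voltage V_A = V_in · R_p/(R_s + R_p) = 17.8 × 0.05366 = 0.9552 V.
Branch current I = V_A/R_E = 0.9552/2.04 = 0.4682 mA.

I ≈ 0.468 mA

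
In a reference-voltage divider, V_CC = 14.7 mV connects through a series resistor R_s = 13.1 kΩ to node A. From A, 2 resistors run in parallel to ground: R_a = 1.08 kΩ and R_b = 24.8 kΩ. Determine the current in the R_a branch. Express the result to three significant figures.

Parallel bank: R_p = 1/(1/1.08 + 1/24.8) = 1.035 kΩ.
V_A by voltage divider: V_A = 14.7 × 1.035/(13.1 + 1.035) = 1.076 mV.
I(R_a) = V_A / R_a = 1.076/1.08 = 0.9966 µA.

I ≈ 0.997 µA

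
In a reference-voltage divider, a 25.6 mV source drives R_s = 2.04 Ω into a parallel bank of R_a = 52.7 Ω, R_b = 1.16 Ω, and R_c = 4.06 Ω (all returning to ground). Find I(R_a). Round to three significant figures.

Parallel bank: R_p = 1/(1/52.7 + 1/1.16 + 1/4.06) = 0.8870 Ω.
V_A = 25.6 × 0.8870/2.927 = 7.758 mV.
Branch current I = V_A/R_a = 7.758/52.7 = 0.1472 mA.

I ≈ 0.147 mA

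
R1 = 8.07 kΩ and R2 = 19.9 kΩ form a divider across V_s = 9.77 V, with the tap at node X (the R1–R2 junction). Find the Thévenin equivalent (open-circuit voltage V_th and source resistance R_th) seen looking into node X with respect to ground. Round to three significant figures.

With X open, the divider is unloaded: V_th = 9.77 × 19.9/27.97 = 6.951 V.
With V_s suppressed (replaced by a short), R_th = R1 ‖ R2 = (8.070 × 19.9)/(8.070 + 19.9) = 5.742 kΩ.

V_th ≈ 6.95 V, R_th ≈ 5.74 kΩ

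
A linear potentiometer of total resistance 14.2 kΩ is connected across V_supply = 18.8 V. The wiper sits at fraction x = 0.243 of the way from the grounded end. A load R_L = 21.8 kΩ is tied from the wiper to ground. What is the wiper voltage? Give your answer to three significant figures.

V_out ≈ 4.08 V

The pot divides into 10.75 kΩ above the wiper and 3.451 kΩ below.
Lower segment in parallel with the load: 3.451 ‖ 21.8 = 2.979 kΩ.
Then V_out = V_supply · 2.979/(10.75 + 2.979) = 4.080 V.
(Unloaded: V_out = x·V_supply = 4.57 V.)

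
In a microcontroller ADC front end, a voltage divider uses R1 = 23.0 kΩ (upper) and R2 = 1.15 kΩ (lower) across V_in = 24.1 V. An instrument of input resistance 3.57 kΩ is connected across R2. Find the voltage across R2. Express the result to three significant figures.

R2 ‖ R_L = (1.15 × 3.57)/(1.15 + 3.57) = 0.8698 kΩ.
Then V_out = V_in · R2'/(R1 + R2') = 24.1 × 0.8698/23.87 = 0.8782 V.

V_out ≈ 0.878 V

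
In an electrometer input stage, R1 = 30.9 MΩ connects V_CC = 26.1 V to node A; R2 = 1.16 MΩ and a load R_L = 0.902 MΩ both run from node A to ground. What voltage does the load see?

V_out ≈ 0.422 V

First combine the lower leg with the load: R2 ‖ R_L = 0.5074 MΩ.
Voltage divider with the loaded lower leg: V_out = 26.1 × 0.5074/(30.9 + 0.5074) = 26.1 × 0.01616 = 0.4217 V.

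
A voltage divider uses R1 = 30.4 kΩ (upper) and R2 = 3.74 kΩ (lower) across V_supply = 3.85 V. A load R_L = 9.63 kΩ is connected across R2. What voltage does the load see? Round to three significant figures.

R2 ‖ R_L = (3.74 × 9.63)/(3.74 + 9.63) = 2.694 kΩ.
Now apply the divider: V_out = 3.85 × 0.08140 = 0.3134 V.

V_out ≈ 0.313 V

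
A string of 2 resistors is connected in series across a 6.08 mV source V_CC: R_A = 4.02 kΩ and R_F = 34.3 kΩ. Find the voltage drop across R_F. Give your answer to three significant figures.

V ≈ 5.44 mV

Series total: ΣR = 4.02 + 34.3 = 38.32 kΩ.
Voltage divider: V = V_CC · (34.30 / 38.32) = 6.08 × 0.8951 = 5.442 mV.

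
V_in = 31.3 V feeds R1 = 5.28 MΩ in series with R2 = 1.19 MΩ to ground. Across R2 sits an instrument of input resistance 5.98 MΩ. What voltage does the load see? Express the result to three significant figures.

R2 ‖ R_L = (1.19 × 5.98)/(1.19 + 5.98) = 0.9925 MΩ.
Now apply the divider: V_out = 31.3 × 0.1582 = 4.953 V.
(Unloaded it would be 5.76 V; the load pulls it down.)

V_out ≈ 4.95 V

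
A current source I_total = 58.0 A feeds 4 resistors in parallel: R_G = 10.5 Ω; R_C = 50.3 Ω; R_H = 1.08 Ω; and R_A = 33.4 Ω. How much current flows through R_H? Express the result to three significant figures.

Total conductance ΣG = 1/10.5 + 1/50.3 + 1/1.08 + 1/33.4 = 1.071 (units of 1/Ω).
Current divider: I(R_H) = I_total · G_k/ΣG = 58.0 × (0.9259/1.071) = 58.0 × 0.8646 = 50.14 A.

I ≈ 50.1 A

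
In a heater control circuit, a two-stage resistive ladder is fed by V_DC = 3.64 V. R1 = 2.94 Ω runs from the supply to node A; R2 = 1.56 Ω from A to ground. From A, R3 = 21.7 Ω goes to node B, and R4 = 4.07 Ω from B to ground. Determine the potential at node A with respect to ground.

The second stage (R3 + R4 = 25.77 Ω) loads node A in parallel with R2.
R2 ‖ (R3+R4) = 1.471 Ω.
V_A = 3.64 × 1.471/(2.94 + 1.471) = 1.214 V.

V_A ≈ 1.21 V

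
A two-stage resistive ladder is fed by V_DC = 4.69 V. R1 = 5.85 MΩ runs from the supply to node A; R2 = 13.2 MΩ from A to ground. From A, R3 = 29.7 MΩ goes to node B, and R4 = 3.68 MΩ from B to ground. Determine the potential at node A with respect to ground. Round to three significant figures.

V_A ≈ 2.90 V

The second stage (R3 + R4 = 33.38 MΩ) loads node A in parallel with R2.
Effective lower resistance at A: R2 ‖ 33.38 = 9.459 MΩ.
So V_A = 4.69 × 0.6179 = 2.898 V.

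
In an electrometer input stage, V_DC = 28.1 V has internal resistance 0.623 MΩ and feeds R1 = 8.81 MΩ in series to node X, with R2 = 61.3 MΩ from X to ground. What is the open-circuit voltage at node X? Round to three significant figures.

V_th ≈ 24.4 V

R1' = 0.623 + 8.81 = 9.433 MΩ (source resistance + R1).
With X open, the divider is unloaded: V_th = 28.1 × 61.3/70.73 = 24.35 V.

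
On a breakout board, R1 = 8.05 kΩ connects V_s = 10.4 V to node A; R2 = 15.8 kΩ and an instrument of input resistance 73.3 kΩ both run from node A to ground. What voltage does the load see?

R2 ‖ R_L = (15.8 × 73.3)/(15.8 + 73.3) = 13.00 kΩ.
Then V_out = V_s · R2'/(R1 + R2') = 10.4 × 13.00/21.05 = 6.422 V.
(Unloaded it would be 6.89 V; the load pulls it down.)

V_out ≈ 6.42 V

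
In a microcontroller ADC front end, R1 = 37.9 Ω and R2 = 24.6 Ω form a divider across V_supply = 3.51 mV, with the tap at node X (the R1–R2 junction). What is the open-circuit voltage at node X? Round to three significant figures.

V_th ≈ 1.38 mV

V_th is the unloaded tap voltage: V_supply · R2/(R1+R2) = 3.51 × 0.3936 = 1.382 mV.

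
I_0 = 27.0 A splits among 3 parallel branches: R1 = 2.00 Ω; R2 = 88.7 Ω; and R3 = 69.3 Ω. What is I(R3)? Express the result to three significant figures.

I ≈ 0.741 A

ΣG = 1/2.00 + 1/88.7 + 1/69.3 = 0.5257.
By the current-divider rule, I = I_0 · G_k/ΣG = 27.0 × 0.02745 = 0.7411 A.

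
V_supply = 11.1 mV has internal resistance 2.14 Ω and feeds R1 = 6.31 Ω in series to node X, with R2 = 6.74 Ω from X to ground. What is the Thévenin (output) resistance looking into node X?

R_th ≈ 3.75 Ω

R1' = 2.14 + 6.31 = 8.450 Ω (source resistance + R1).
With V_supply suppressed (replaced by a short), R_th = R1' ‖ R2 = (8.450 × 6.74)/(8.450 + 6.74) = 3.749 Ω.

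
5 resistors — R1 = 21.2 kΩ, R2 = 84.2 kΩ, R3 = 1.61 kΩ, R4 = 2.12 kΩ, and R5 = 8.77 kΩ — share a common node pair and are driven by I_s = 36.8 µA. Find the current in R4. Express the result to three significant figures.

I ≈ 13.7 µA

Total conductance ΣG = 1/21.2 + 1/84.2 + 1/1.61 + 1/2.12 + 1/8.77 = 1.266 (units of 1/kΩ).
Current divider: I(R4) = I_s · G_k/ΣG = 36.8 × (0.4717/1.266) = 36.8 × 0.3726 = 13.71 µA.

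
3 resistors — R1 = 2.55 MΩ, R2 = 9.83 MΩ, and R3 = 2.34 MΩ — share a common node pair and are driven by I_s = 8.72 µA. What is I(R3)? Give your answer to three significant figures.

I ≈ 4.05 µA

ΣG = 1/2.55 + 1/9.83 + 1/2.34 = 0.9212.
R3 takes the fraction G_k/ΣG = 0.4274/0.9212 = 0.4639, so I = 8.72 × 0.4639 = 4.045 µA.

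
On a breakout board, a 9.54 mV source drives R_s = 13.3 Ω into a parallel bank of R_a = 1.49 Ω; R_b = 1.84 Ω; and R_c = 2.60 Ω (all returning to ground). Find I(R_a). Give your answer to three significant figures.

I ≈ 0.288 mA

Equivalent of the parallel group: R_p = 0.6253 Ω.
V_A = 9.54 × 0.6253/13.93 = 0.4284 mV.
Branch current I = V_A/R_a = 0.4284/1.49 = 0.2875 mA.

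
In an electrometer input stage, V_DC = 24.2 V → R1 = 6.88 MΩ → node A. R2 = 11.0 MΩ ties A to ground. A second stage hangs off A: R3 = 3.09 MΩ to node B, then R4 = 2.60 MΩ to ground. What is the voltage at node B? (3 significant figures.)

V_B ≈ 3.90 V

Node A sees R2 in parallel with the series input of stage 2, R3 + R4 = 5.690 MΩ.
R2 ‖ (R3+R4) = 3.750 MΩ.
So V_A = 24.2 × 0.3528 = 8.537 V.
Stage 2 is unloaded, so V_B = V_A · R4/(R3+R4) = 8.537 × 2.60/5.690 = 3.901 V.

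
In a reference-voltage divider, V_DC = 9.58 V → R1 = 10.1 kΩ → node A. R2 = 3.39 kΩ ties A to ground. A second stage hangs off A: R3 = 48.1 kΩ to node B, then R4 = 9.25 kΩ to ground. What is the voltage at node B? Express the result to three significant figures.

Looking into the second stage from A: R3 + R4 = 57.35 kΩ appears in parallel with R2.
R2 ‖ (R3+R4) = 3.201 kΩ.
So V_A = 9.58 × 0.2406 = 2.305 V.
Stage 2 is unloaded, so V_B = V_A · R4/(R3+R4) = 2.305 × 9.25/57.35 = 0.3718 V.

V_B ≈ 0.372 V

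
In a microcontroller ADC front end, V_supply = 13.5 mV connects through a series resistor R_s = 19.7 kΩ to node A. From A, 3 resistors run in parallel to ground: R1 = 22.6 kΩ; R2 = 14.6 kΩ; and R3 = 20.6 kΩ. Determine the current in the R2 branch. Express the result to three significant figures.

Combine the parallel branches: R_p = (1/22.6 + 1/14.6 + 1/20.6)⁻¹ = 6.200 kΩ.
Node voltage V_A = V_supply · R_p/(R_s + R_p) = 13.5 × 0.2394 = 3.232 mV.
Branch current I = V_A/R2 = 3.232/14.6 = 0.2214 µA.

I ≈ 0.221 µA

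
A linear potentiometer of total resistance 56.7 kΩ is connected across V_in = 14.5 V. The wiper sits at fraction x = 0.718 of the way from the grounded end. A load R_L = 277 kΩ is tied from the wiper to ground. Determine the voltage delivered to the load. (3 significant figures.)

V_out ≈ 10.0 V

The pot divides into 15.99 kΩ above the wiper and 40.71 kΩ below.
Lower segment in parallel with the load: 40.71 ‖ 277 = 35.49 kΩ.
Loaded-divider output: V_out = 14.5 × 0.6894 = 9.997 V.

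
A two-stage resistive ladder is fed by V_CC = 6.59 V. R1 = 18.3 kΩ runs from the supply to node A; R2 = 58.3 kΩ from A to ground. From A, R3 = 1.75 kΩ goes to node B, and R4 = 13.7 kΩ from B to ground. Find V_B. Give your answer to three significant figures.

Looking into the second stage from A: R3 + R4 = 15.45 kΩ appears in parallel with R2.
Effective lower resistance at A: R2 ‖ 15.45 = 12.21 kΩ.
First divider: V_A = V_CC · 12.21/(18.3 + 12.21) = 2.638 V.
Stage 2 is unloaded, so V_B = V_A · R4/(R3+R4) = 2.638 × 13.7/15.45 = 2.339 V.

V_B ≈ 2.34 V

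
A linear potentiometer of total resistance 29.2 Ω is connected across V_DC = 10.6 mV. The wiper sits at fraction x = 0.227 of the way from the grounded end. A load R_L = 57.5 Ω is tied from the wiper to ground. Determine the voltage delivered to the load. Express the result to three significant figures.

V_out ≈ 2.21 mV

Split the track: R_lower = x·R_p = 6.628 Ω, R_upper = (1−x)·R_p = 22.57 Ω.
R_L loads the lower segment: effective lower R = 5.943 Ω.
Then V_out = V_DC · 5.943/(22.57 + 5.943) = 2.209 mV.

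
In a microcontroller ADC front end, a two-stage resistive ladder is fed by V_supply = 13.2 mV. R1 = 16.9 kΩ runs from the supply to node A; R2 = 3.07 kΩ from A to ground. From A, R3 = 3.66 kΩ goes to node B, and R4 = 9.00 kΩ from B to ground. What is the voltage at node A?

Node A sees R2 in parallel with the series input of stage 2, R3 + R4 = 12.66 kΩ.
Effective lower resistance at A: R2 ‖ 12.66 = 2.471 kΩ.
So V_A = 13.2 × 0.1276 = 1.684 mV.

V_A ≈ 1.68 mV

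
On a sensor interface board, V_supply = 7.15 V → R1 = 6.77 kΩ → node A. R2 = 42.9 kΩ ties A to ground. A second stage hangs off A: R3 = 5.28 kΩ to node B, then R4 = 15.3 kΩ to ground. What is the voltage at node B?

Node A sees R2 in parallel with the series input of stage 2, R3 + R4 = 20.58 kΩ.
R2 ‖ (R3+R4) = 13.91 kΩ.
So V_A = 7.15 × 0.6726 = 4.809 V.
Then the unloaded second divider: V_B = V_A × R4/(R3+R4) = 4.809 × 0.7434 = 3.575 V.

V_B ≈ 3.58 V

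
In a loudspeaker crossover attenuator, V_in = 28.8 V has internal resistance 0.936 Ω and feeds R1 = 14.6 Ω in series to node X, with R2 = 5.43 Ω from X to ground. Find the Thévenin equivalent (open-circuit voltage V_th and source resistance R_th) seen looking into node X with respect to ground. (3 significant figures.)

V_th ≈ 7.46 V, R_th ≈ 4.02 Ω

R1' = 0.936 + 14.6 = 15.54 Ω (source resistance + R1).
With X open, the divider is unloaded: V_th = 28.8 × 5.43/20.97 = 7.459 V.
Looking into X with the source shorted: R_th = R1'·R2/(R1'+R2) = 15.54 × 5.43/20.97 = 4.024 Ω.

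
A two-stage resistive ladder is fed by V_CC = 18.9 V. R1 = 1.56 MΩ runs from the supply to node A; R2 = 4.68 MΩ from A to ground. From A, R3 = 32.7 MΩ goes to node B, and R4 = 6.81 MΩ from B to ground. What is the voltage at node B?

Looking into the second stage from A: R3 + R4 = 39.51 MΩ appears in parallel with R2.
Effective lower resistance at A: R2 ‖ 39.51 = 4.184 MΩ.
So V_A = 18.9 × 0.7284 = 13.77 V.
Then the unloaded second divider: V_B = V_A × R4/(R3+R4) = 13.77 × 0.1724 = 2.373 V.

V_B ≈ 2.37 V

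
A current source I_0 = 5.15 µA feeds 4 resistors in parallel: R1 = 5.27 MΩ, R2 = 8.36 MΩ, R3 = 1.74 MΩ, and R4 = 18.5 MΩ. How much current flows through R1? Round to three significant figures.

Total conductance ΣG = 1/5.27 + 1/8.36 + 1/1.74 + 1/18.5 = 0.9381 (units of 1/MΩ).
R1 takes the fraction G_k/ΣG = 0.1898/0.9381 = 0.2023, so I = 5.15 × 0.2023 = 1.042 µA.

I ≈ 1.04 µA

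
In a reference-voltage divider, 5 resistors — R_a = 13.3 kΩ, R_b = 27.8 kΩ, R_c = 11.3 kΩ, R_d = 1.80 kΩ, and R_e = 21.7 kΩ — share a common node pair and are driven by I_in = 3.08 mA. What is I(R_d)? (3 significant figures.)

ΣG = 1/13.3 + 1/27.8 + 1/11.3 + 1/1.80 + 1/21.7 = 0.8013.
By the current-divider rule, I = I_in · G_k/ΣG = 3.08 × 0.6933 = 2.135 mA.

I ≈ 2.14 mA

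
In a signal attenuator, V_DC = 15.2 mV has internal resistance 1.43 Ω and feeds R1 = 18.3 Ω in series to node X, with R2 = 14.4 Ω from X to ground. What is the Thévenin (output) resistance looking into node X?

R_th ≈ 8.32 Ω

R1' = 1.43 + 18.3 = 19.73 Ω (source resistance + R1).
With V_DC suppressed (replaced by a short), R_th = R1' ‖ R2 = (19.73 × 14.4)/(19.73 + 14.4) = 8.324 Ω.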